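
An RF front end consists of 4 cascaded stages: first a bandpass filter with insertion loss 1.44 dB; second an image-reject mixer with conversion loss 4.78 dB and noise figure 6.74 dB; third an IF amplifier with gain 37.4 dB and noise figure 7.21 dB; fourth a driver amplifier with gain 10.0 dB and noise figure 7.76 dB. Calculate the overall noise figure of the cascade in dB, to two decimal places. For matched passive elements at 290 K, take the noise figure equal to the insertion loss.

13.88 dB

Convert to linear (a loss of L dB is a gain of −L dB): F_i = 10^(NF_i/10), G_i = 10^(G_i,dB/10)
  Stage 1: F_1 = 10^(1.44/10) = 1.393, G_1 = 10^(−1.44/10) = 0.7178
  Stage 2: F_2 = 10^(6.74/10) = 4.721, G_2 = 10^(−4.78/10) = 0.3327
  Stage 3: F_3 = 10^(7.21/10) = 5.260, G_3 = 10^(37.4/10) = 5495
  Stage 4: F_4 = 10^(7.76/10) = 5.970, G_4 = 10^(10.0/10) = 10.00
Friis cascade:
  F = 1.393 + (4.721 − 1)/0.7178 + (5.260 − 1)/0.2388 + (5.970 − 1)/1312 = 24.42
NF = 10 log₁₀(24.42) = 13.88 dB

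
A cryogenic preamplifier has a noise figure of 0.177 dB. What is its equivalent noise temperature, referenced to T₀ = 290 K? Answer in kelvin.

12.1 K

F = 10^(0.177/10) = 1.0416
T_e = (F − 1)·T₀ = (1.0416 − 1) × 290 = 12.1 K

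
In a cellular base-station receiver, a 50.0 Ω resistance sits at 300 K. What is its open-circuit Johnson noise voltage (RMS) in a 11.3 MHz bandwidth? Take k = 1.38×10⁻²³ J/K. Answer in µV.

3.06 µV

V_n = √(4kTRB)
4kTRB = 4 × 1.38×10⁻²³ × 300 × 5.00×10¹ × 1.13×10⁷ = 9.36×10⁻¹² V²
V_n = √(9.36×10⁻¹²) = 3.06×10⁻⁶ V = 3.06 µV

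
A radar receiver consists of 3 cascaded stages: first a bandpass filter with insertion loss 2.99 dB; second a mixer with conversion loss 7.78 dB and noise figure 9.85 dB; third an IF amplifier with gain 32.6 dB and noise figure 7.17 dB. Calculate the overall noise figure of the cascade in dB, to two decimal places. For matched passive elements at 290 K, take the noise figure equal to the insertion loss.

Convert to linear (a loss of L dB is a gain of −L dB): F_i = 10^(NF_i/10), G_i = 10^(G_i,dB/10)
  Stage 1: F_1 = 10^(2.99/10) = 1.991, G_1 = 10^(−2.99/10) = 0.5023
  Stage 2: F_2 = 10^(9.85/10) = 9.661, G_2 = 10^(−7.78/10) = 0.1667
  Stage 3: F_3 = 10^(7.17/10) = 5.212, G_3 = 10^(32.6/10) = 1820
Friis cascade:
  F = 1.991 + (9.661 − 1)/0.5023 + (5.212 − 1)/0.08375 = 69.52
NF = 10 log₁₀(69.52) = 18.42 dB

18.42 dB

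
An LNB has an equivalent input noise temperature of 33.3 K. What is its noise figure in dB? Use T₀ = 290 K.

F = 1 + T_e/T₀ = 1 + 33.3/290 = 1.11483
NF = 10 log₁₀(1.11483) = 0.472 dB

0.472 dB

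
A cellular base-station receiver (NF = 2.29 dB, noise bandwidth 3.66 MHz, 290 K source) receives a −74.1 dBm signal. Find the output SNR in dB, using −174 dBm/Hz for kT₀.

32.0 dB

Noise floor: N = −174 + 10 log₁₀(B) + NF
10 log₁₀(3.66×10⁶) = 65.63 dB
N = −174 + 65.63 + 2.29 = −106.08 dBm
SNR = P_sig − N = −74.1 − (−106.08) = 31.98 dB → 32.0 dB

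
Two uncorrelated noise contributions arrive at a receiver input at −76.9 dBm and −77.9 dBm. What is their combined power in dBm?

−74.4 dBm

Convert to linear, add, convert back:
P₁ = 2.04×10⁻¹¹ W, P₂ = 1.62×10⁻¹¹ W
P_tot = 3.66×10⁻¹¹ W → 10 log₁₀(P_tot / 10⁻³) = −74.4 dBm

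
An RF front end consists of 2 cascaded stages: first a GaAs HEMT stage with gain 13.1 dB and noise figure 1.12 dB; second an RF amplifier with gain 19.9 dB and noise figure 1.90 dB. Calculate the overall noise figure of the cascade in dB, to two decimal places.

Convert to linear (a loss of L dB is a gain of −L dB): F_i = 10^(NF_i/10), G_i = 10^(G_i,dB/10)
  Stage 1: F_1 = 10^(1.12/10) = 1.294, G_1 = 10^(13.1/10) = 20.42
  Stage 2: F_2 = 10^(1.90/10) = 1.549, G_2 = 10^(19.9/10) = 97.72
Friis cascade:
  F = 1.294 + (1.549 − 1)/20.42 = 1.321
NF = 10 log₁₀(1.321) = 1.21 dB

1.21 dB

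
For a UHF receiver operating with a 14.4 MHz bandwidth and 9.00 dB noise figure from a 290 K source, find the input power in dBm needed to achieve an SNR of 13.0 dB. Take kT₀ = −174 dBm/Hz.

−80.4 dBm

Sensitivity = −174 + 10 log₁₀(B) + NF + SNR_min
= −174 + 71.58 + 9.00 + 13.0
= −80.42 dBm → −80.4 dBm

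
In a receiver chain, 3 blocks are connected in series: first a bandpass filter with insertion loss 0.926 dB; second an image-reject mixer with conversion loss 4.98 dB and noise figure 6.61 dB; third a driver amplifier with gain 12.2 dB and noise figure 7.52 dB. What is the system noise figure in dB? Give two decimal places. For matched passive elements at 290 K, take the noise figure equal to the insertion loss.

Convert to linear (a loss of L dB is a gain of −L dB): F_i = 10^(NF_i/10), G_i = 10^(G_i,dB/10)
  Stage 1: F_1 = 10^(0.926/10) = 1.238, G_1 = 10^(−0.926/10) = 0.8080
  Stage 2: F_2 = 10^(6.61/10) = 4.581, G_2 = 10^(−4.98/10) = 0.3177
  Stage 3: F_3 = 10^(7.52/10) = 5.649, G_3 = 10^(12.2/10) = 16.60
Friis cascade:
  F = 1.238 + (4.581 − 1)/0.8080 + (5.649 − 1)/0.2567 = 23.78
NF = 10 log₁₀(23.78) = 13.76 dB

13.76 dB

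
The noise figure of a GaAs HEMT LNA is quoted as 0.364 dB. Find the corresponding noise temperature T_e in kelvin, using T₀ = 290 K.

F = 10^(0.364/10) = 1.08743
T_e = (F − 1)·T₀ = (1.08743 − 1) × 290 = 25.4 K

25.4 K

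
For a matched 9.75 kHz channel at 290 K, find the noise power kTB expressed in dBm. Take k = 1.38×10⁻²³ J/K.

P_n = kTB = 1.38×10⁻²³ × 290 × 9.75×10³ = 3.90×10⁻¹⁷ W
In dBm: 10 log₁₀(3.90×10⁻¹⁷ / 10⁻³) = −134.1 dBm

−134.1 dBm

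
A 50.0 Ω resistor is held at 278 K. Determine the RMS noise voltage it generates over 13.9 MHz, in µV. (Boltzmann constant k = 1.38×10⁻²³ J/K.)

V_n = √(4kTRB)
4kTRB = 4 × 1.38×10⁻²³ × 278 × 5.00×10¹ × 1.39×10⁷ = 1.07×10⁻¹¹ V²
V_n = √(1.07×10⁻¹¹) = 3.27×10⁻⁶ V = 3.27 µV

3.27 µV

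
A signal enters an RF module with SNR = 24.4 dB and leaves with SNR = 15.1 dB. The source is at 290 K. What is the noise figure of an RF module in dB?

NF (dB) = SNR_in(dB) − SNR_out(dB) when the source is at T₀
NF = 24.4 − 15.1 = 9.3 dB

9.3 dB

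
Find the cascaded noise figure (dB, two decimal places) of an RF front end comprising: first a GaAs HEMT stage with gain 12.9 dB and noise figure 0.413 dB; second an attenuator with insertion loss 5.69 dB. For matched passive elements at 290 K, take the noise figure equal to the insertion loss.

Convert to linear (a loss of L dB is a gain of −L dB): F_i = 10^(NF_i/10), G_i = 10^(G_i,dB/10)
  Stage 1: F_1 = 10^(0.413/10) = 1.100, G_1 = 10^(12.9/10) = 19.50
  Stage 2: F_2 = 10^(5.69/10) = 3.707, G_2 = 10^(−5.69/10) = 0.2698
Friis cascade:
  F = 1.100 + (3.707 − 1)/19.50 = 1.239
NF = 10 log₁₀(1.239) = 0.93 dB

0.93 dB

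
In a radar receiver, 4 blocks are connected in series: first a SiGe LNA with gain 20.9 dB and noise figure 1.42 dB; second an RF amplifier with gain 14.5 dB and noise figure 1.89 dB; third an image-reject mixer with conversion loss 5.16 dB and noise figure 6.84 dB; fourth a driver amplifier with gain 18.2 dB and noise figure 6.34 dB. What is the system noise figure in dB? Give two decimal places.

Convert to linear (a loss of L dB is a gain of −L dB): F_i = 10^(NF_i/10), G_i = 10^(G_i,dB/10)
  Stage 1: F_1 = 10^(1.42/10) = 1.387, G_1 = 10^(20.9/10) = 123.0
  Stage 2: F_2 = 10^(1.89/10) = 1.545, G_2 = 10^(14.5/10) = 28.18
  Stage 3: F_3 = 10^(6.84/10) = 4.831, G_3 = 10^(−5.16/10) = 0.3048
  Stage 4: F_4 = 10^(6.34/10) = 4.305, G_4 = 10^(18.2/10) = 66.07
Friis cascade:
  F = 1.387 + (1.545 − 1)/123.0 + (4.831 − 1)/3467 + (4.305 − 1)/1057 = 1.395
NF = 10 log₁₀(1.395) = 1.45 dB

1.45 dB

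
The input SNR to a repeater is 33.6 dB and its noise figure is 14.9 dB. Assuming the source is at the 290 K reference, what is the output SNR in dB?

18.7 dB

By definition F = SNR_in/SNR_out, so in dB: SNR_out = SNR_in − NF
SNR_out = 33.6 − 14.9 = 18.7 dB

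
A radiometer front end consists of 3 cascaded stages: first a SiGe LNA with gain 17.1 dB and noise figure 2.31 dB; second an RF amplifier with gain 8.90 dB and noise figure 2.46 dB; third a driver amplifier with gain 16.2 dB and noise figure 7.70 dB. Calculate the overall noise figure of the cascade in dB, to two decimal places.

2.38 dB

Convert to linear (a loss of L dB is a gain of −L dB): F_i = 10^(NF_i/10), G_i = 10^(G_i,dB/10)
  Stage 1: F_1 = 10^(2.31/10) = 1.702, G_1 = 10^(17.1/10) = 51.29
  Stage 2: F_2 = 10^(2.46/10) = 1.762, G_2 = 10^(8.90/10) = 7.762
  Stage 3: F_3 = 10^(7.70/10) = 5.888, G_3 = 10^(16.2/10) = 41.69
Friis cascade:
  F = 1.702 + (1.762 − 1)/51.29 + (5.888 − 1)/398.1 = 1.729
NF = 10 log₁₀(1.729) = 2.38 dB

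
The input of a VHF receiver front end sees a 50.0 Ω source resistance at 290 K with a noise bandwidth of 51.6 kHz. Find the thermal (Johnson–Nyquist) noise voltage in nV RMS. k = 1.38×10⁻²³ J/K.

V_n = √(4kTRB)
4kTRB = 4 × 1.38×10⁻²³ × 290 × 5.00×10¹ × 5.16×10⁴ = 4.13×10⁻¹⁴ V²
V_n = √(4.13×10⁻¹⁴) = 2.03×10⁻⁷ V = 203 nV

203 nV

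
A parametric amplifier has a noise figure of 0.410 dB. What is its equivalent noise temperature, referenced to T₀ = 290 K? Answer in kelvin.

F = 10^(0.410/10) = 1.09901
T_e = (F − 1)·T₀ = (1.09901 − 1) × 290 = 28.7 K

28.7 K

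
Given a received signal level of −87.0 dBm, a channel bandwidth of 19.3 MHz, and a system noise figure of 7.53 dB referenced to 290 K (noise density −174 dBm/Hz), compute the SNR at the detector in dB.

Noise floor: N = −174 + 10 log₁₀(B) + NF
10 log₁₀(1.93×10⁷) = 72.86 dB
N = −174 + 72.86 + 7.53 = −93.61 dBm
SNR = P_sig − N = −87.0 − (−93.61) = 6.61 dB → 6.6 dB

6.6 dB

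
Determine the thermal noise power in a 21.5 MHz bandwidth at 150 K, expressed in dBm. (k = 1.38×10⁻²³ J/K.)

−103.5 dBm

P_n = kTB = 1.38×10⁻²³ × 150 × 2.15×10⁷ = 4.45×10⁻¹⁴ W
In dBm: 10 log₁₀(4.45×10⁻¹⁴ / 10⁻³) = −103.5 dBm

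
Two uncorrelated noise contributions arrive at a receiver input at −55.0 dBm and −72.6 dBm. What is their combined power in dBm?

−54.9 dBm

Convert to linear, add, convert back:
P₁ = 3.16×10⁻⁹ W, P₂ = 5.50×10⁻¹¹ W
P_tot = 3.22×10⁻⁹ W → 10 log₁₀(P_tot / 10⁻³) = −54.9 dBm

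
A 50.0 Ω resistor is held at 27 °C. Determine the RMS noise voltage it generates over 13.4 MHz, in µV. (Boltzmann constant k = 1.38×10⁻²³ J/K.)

T = 27 °C + 273.15 = 300.15 K
V_n = √(4kTRB)
4kTRB = 4 × 1.38×10⁻²³ × 300.15 × 5.00×10¹ × 1.34×10⁷ = 1.11×10⁻¹¹ V²
V_n = √(1.11×10⁻¹¹) = 3.33×10⁻⁶ V = 3.33 µV

3.33 µV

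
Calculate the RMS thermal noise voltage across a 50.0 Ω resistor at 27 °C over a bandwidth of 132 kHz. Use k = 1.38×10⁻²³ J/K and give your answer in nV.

T = 27 °C + 273.15 = 300.15 K
V_n = √(4kTRB)
4kTRB = 4 × 1.38×10⁻²³ × 300.15 × 5.00×10¹ × 1.32×10⁵ = 1.09×10⁻¹³ V²
V_n = √(1.09×10⁻¹³) = 3.31×10⁻⁷ V = 331 nV

331 nV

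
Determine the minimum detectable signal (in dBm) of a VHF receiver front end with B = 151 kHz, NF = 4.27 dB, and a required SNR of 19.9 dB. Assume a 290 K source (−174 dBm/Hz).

−98.0 dBm

Sensitivity = −174 + 10 log₁₀(B) + NF + SNR_min
= −174 + 51.79 + 4.27 + 19.9
= −98.04 dBm → −98.0 dBm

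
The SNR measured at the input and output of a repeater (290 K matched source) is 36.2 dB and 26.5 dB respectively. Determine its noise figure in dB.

9.7 dB

NF (dB) = SNR_in(dB) − SNR_out(dB) when the source is at T₀
NF = 36.2 − 26.5 = 9.7 dB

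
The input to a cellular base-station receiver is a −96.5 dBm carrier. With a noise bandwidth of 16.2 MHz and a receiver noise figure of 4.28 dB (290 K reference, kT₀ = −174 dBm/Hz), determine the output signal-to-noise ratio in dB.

Noise floor: N = −174 + 10 log₁₀(B) + NF
10 log₁₀(1.62×10⁷) = 72.1 dB
N = −174 + 72.1 + 4.28 = −97.62 dBm
SNR = P_sig − N = −96.5 − (−97.62) = 1.12 dB → 1.1 dB

1.1 dB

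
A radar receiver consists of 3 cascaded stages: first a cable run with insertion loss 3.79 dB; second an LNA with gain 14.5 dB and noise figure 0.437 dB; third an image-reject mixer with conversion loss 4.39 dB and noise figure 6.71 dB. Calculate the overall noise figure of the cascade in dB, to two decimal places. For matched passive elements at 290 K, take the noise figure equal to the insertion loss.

4.71 dB

Convert to linear (a loss of L dB is a gain of −L dB): F_i = 10^(NF_i/10), G_i = 10^(G_i,dB/10)
  Stage 1: F_1 = 10^(3.79/10) = 2.393, G_1 = 10^(−3.79/10) = 0.4178
  Stage 2: F_2 = 10^(0.437/10) = 1.106, G_2 = 10^(14.5/10) = 28.18
  Stage 3: F_3 = 10^(6.71/10) = 4.688, G_3 = 10^(−4.39/10) = 0.3639
Friis cascade:
  F = 2.393 + (1.106 − 1)/0.4178 + (4.688 − 1)/11.78 = 2.960
NF = 10 log₁₀(2.960) = 4.71 dB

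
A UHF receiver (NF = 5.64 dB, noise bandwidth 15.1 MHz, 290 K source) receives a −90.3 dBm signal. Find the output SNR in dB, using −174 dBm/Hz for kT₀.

6.3 dB

Noise floor: N = −174 + 10 log₁₀(B) + NF
10 log₁₀(1.51×10⁷) = 71.79 dB
N = −174 + 71.79 + 5.64 = −96.57 dBm
SNR = P_sig − N = −90.3 − (−96.57) = 6.27 dB → 6.3 dB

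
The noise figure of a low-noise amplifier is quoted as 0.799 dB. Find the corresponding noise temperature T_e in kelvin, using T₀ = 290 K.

58.6 K

F = 10^(0.799/10) = 1.20199
T_e = (F − 1)·T₀ = (1.20199 − 1) × 290 = 58.6 K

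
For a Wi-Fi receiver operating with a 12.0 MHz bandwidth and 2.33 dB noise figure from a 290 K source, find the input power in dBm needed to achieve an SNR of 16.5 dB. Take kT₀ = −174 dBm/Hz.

−84.4 dBm

Sensitivity = −174 + 10 log₁₀(B) + NF + SNR_min
= −174 + 70.79 + 2.33 + 16.5
= −84.38 dBm → −84.4 dBm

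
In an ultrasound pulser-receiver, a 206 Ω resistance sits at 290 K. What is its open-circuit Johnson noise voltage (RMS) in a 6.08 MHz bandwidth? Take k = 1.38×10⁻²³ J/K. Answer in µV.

4.48 µV

V_n = √(4kTRB)
4kTRB = 4 × 1.38×10⁻²³ × 290 × 2.06×10² × 6.08×10⁶ = 2.00×10⁻¹¹ V²
V_n = √(2.00×10⁻¹¹) = 4.48×10⁻⁶ V = 4.48 µV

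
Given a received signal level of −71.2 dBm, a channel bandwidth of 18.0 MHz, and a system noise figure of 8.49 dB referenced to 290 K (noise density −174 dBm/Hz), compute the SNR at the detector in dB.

21.8 dB

Noise floor: N = −174 + 10 log₁₀(B) + NF
10 log₁₀(1.80×10⁷) = 72.55 dB
N = −174 + 72.55 + 8.49 = −92.96 dBm
SNR = P_sig − N = −71.2 − (−92.96) = 21.76 dB → 21.8 dB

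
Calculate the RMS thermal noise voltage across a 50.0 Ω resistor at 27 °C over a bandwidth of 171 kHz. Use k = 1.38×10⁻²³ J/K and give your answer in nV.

T = 27 °C + 273.15 = 300.15 K
V_n = √(4kTRB)
4kTRB = 4 × 1.38×10⁻²³ × 300.15 × 5.00×10¹ × 1.71×10⁵ = 1.42×10⁻¹³ V²
V_n = √(1.42×10⁻¹³) = 3.76×10⁻⁷ V = 376 nV

376 nV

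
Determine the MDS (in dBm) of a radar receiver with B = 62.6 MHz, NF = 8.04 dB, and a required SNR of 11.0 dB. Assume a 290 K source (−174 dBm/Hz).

−77.0 dBm

Sensitivity = −174 + 10 log₁₀(B) + NF + SNR_min
= −174 + 77.97 + 8.04 + 11.0
= −76.99 dBm → −77.0 dBm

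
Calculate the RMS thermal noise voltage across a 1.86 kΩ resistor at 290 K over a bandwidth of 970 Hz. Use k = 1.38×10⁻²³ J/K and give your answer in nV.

V_n = √(4kTRB)
4kTRB = 4 × 1.38×10⁻²³ × 290 × 1.86×10³ × 9.70×10² = 2.89×10⁻¹⁴ V²
V_n = √(2.89×10⁻¹⁴) = 1.70×10⁻⁷ V = 170 nV

170 nV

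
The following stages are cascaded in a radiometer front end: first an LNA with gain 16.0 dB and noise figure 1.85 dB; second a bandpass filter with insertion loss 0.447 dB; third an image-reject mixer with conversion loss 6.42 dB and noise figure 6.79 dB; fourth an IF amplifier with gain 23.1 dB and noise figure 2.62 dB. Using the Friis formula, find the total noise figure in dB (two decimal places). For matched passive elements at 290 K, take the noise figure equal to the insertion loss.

2.41 dB

Convert to linear (a loss of L dB is a gain of −L dB): F_i = 10^(NF_i/10), G_i = 10^(G_i,dB/10)
  Stage 1: F_1 = 10^(1.85/10) = 1.531, G_1 = 10^(16.0/10) = 39.81
  Stage 2: F_2 = 10^(0.447/10) = 1.108, G_2 = 10^(−0.447/10) = 0.9022
  Stage 3: F_3 = 10^(6.79/10) = 4.775, G_3 = 10^(−6.42/10) = 0.2280
  Stage 4: F_4 = 10^(2.62/10) = 1.828, G_4 = 10^(23.1/10) = 204.2
Friis cascade:
  F = 1.531 + (1.108 − 1)/39.81 + (4.775 − 1)/35.92 + (1.828 − 1)/8.190 = 1.740
NF = 10 log₁₀(1.740) = 2.41 dB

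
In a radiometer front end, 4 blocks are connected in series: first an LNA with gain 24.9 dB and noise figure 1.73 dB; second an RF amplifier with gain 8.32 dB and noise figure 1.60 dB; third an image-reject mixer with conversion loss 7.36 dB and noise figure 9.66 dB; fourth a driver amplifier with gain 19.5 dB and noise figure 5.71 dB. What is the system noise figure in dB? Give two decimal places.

1.77 dB

Convert to linear (a loss of L dB is a gain of −L dB): F_i = 10^(NF_i/10), G_i = 10^(G_i,dB/10)
  Stage 1: F_1 = 10^(1.73/10) = 1.489, G_1 = 10^(24.9/10) = 309.0
  Stage 2: F_2 = 10^(1.60/10) = 1.445, G_2 = 10^(8.32/10) = 6.792
  Stage 3: F_3 = 10^(9.66/10) = 9.247, G_3 = 10^(−7.36/10) = 0.1837
  Stage 4: F_4 = 10^(5.71/10) = 3.724, G_4 = 10^(19.5/10) = 89.13
Friis cascade:
  F = 1.489 + (1.445 − 1)/309.0 + (9.247 − 1)/2099 + (3.724 − 1)/385.5 = 1.502
NF = 10 log₁₀(1.502) = 1.77 dB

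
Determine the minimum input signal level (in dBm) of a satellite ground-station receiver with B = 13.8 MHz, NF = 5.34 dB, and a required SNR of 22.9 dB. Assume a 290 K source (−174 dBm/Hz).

−74.4 dBm

Sensitivity = −174 + 10 log₁₀(B) + NF + SNR_min
= −174 + 71.4 + 5.34 + 22.9
= −74.36 dBm → −74.4 dBm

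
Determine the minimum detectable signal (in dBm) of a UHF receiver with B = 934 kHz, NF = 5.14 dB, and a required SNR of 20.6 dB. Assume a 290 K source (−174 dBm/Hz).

Sensitivity = −174 + 10 log₁₀(B) + NF + SNR_min
= −174 + 59.7 + 5.14 + 20.6
= −88.56 dBm → −88.6 dBm

−88.6 dBm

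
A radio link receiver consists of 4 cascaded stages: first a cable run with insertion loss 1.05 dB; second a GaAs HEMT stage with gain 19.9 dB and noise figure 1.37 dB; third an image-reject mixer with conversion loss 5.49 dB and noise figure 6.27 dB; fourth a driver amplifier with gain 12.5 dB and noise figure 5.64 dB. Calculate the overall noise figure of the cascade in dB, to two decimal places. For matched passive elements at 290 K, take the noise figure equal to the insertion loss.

Convert to linear (a loss of L dB is a gain of −L dB): F_i = 10^(NF_i/10), G_i = 10^(G_i,dB/10)
  Stage 1: F_1 = 10^(1.05/10) = 1.274, G_1 = 10^(−1.05/10) = 0.7852
  Stage 2: F_2 = 10^(1.37/10) = 1.371, G_2 = 10^(19.9/10) = 97.72
  Stage 3: F_3 = 10^(6.27/10) = 4.236, G_3 = 10^(−5.49/10) = 0.2825
  Stage 4: F_4 = 10^(5.64/10) = 3.664, G_4 = 10^(12.5/10) = 17.78
Friis cascade:
  F = 1.274 + (1.371 − 1)/0.7852 + (4.236 − 1)/76.74 + (3.664 − 1)/21.68 = 1.911
NF = 10 log₁₀(1.911) = 2.81 dB

2.81 dB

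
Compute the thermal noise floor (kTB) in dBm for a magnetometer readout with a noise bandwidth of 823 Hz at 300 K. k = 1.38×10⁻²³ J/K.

−144.7 dBm

P_n = kTB = 1.38×10⁻²³ × 300 × 8.23×10² = 3.41×10⁻¹⁸ W
In dBm: 10 log₁₀(3.41×10⁻¹⁸ / 10⁻³) = −144.7 dBm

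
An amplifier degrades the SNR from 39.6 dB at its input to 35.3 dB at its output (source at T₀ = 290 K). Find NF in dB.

4.3 dB

NF (dB) = SNR_in(dB) − SNR_out(dB) when the source is at T₀
NF = 39.6 − 35.3 = 4.3 dB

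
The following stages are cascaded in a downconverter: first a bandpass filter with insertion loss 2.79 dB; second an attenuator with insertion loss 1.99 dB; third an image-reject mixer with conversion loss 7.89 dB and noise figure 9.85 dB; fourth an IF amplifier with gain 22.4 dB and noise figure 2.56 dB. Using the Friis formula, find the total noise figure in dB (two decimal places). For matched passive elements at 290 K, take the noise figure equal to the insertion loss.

Convert to linear (a loss of L dB is a gain of −L dB): F_i = 10^(NF_i/10), G_i = 10^(G_i,dB/10)
  Stage 1: F_1 = 10^(2.79/10) = 1.901, G_1 = 10^(−2.79/10) = 0.5260
  Stage 2: F_2 = 10^(1.99/10) = 1.581, G_2 = 10^(−1.99/10) = 0.6324
  Stage 3: F_3 = 10^(9.85/10) = 9.661, G_3 = 10^(−7.89/10) = 0.1626
  Stage 4: F_4 = 10^(2.56/10) = 1.803, G_4 = 10^(22.4/10) = 173.8
Friis cascade:
  F = 1.901 + (1.581 − 1)/0.5260 + (9.661 − 1)/0.3327 + (1.803 − 1)/0.05408 = 43.89
NF = 10 log₁₀(43.89) = 16.42 dB

16.42 dB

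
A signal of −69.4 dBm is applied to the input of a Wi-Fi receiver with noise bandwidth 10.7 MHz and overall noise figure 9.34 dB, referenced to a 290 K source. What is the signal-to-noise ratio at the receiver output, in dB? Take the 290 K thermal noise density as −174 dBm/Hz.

Noise floor: N = −174 + 10 log₁₀(B) + NF
10 log₁₀(1.07×10⁷) = 70.29 dB
N = −174 + 70.29 + 9.34 = −94.37 dBm
SNR = P_sig − N = −69.4 − (−94.37) = 24.97 dB → 25.0 dB

25.0 dB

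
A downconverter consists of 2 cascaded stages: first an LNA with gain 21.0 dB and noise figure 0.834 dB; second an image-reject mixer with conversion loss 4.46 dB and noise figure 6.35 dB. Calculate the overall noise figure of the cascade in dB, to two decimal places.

Convert to linear (a loss of L dB is a gain of −L dB): F_i = 10^(NF_i/10), G_i = 10^(G_i,dB/10)
  Stage 1: F_1 = 10^(0.834/10) = 1.212, G_1 = 10^(21.0/10) = 125.9
  Stage 2: F_2 = 10^(6.35/10) = 4.315, G_2 = 10^(−4.46/10) = 0.3581
Friis cascade:
  F = 1.212 + (4.315 − 1)/125.9 = 1.238
NF = 10 log₁₀(1.238) = 0.93 dB

0.93 dB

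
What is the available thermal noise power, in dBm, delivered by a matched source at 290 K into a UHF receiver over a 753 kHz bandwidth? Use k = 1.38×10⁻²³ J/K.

P_n = kTB = 1.38×10⁻²³ × 290 × 7.53×10⁵ = 3.01×10⁻¹⁵ W
In dBm: 10 log₁₀(3.01×10⁻¹⁵ / 10⁻³) = −115.2 dBm

−115.2 dBm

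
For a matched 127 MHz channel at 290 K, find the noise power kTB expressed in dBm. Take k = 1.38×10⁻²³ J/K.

P_n = kTB = 1.38×10⁻²³ × 290 × 1.27×10⁸ = 5.08×10⁻¹³ W
In dBm: 10 log₁₀(5.08×10⁻¹³ / 10⁻³) = −92.9 dBm

−92.9 dBm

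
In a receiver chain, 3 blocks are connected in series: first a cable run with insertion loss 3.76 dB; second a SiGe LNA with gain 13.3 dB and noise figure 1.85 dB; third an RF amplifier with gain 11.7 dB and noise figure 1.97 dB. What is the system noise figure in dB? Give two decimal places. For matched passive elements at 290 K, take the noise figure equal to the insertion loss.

Convert to linear (a loss of L dB is a gain of −L dB): F_i = 10^(NF_i/10), G_i = 10^(G_i,dB/10)
  Stage 1: F_1 = 10^(3.76/10) = 2.377, G_1 = 10^(−3.76/10) = 0.4207
  Stage 2: F_2 = 10^(1.85/10) = 1.531, G_2 = 10^(13.3/10) = 21.38
  Stage 3: F_3 = 10^(1.97/10) = 1.574, G_3 = 10^(11.7/10) = 14.79
Friis cascade:
  F = 2.377 + (1.531 − 1)/0.4207 + (1.574 − 1)/8.995 = 3.703
NF = 10 log₁₀(3.703) = 5.69 dB

5.69 dB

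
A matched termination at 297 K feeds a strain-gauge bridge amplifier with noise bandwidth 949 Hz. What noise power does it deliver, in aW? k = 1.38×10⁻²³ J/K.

3.89 aW

P_n = kTB = 1.38×10⁻²³ × 297 × 9.49×10² = 3.89×10⁻¹⁸ W = 3.89 aW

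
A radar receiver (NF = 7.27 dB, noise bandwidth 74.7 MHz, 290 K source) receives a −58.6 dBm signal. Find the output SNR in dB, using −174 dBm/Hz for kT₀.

Noise floor: N = −174 + 10 log₁₀(B) + NF
10 log₁₀(7.47×10⁷) = 78.73 dB
N = −174 + 78.73 + 7.27 = −88.00 dBm
SNR = P_sig − N = −58.6 − (−88.00) = 29.40 dB → 29.4 dB

29.4 dB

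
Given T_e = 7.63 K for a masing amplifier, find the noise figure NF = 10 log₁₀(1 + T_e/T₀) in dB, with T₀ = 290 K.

0.113 dB

F = 1 + T_e/T₀ = 1 + 7.63/290 = 1.02631
NF = 10 log₁₀(1.02631) = 0.113 dB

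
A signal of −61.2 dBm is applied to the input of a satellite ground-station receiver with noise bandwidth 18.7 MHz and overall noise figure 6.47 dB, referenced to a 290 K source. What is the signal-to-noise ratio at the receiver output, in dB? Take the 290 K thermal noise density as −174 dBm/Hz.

Noise floor: N = −174 + 10 log₁₀(B) + NF
10 log₁₀(1.87×10⁷) = 72.72 dB
N = −174 + 72.72 + 6.47 = −94.81 dBm
SNR = P_sig − N = −61.2 − (−94.81) = 33.61 dB → 33.6 dB

33.6 dB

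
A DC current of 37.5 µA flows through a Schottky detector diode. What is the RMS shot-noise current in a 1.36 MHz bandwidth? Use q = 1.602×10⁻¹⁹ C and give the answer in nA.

4.04 nA

I_n = √(2qI·B)
2qI·B = 2 × 1.602×10⁻¹⁹ × 3.75×10⁻⁵ × 1.36×10⁶ = 1.63×10⁻¹⁷ A²
I_n = √(1.63×10⁻¹⁷) = 4.04×10⁻⁹ A = 4.04 nA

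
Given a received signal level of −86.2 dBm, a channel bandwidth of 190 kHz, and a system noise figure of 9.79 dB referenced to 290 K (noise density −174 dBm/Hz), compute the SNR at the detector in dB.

25.2 dB

Noise floor: N = −174 + 10 log₁₀(B) + NF
10 log₁₀(1.90×10⁵) = 52.79 dB
N = −174 + 52.79 + 9.79 = −111.42 dBm
SNR = P_sig − N = −86.2 − (−111.42) = 25.22 dB → 25.2 dB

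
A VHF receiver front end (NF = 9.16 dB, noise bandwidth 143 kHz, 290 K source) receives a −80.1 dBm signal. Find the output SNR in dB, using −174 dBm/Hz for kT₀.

Noise floor: N = −174 + 10 log₁₀(B) + NF
10 log₁₀(1.43×10⁵) = 51.55 dB
N = −174 + 51.55 + 9.16 = −113.29 dBm
SNR = P_sig − N = −80.1 − (−113.29) = 33.19 dB → 33.2 dB

33.2 dB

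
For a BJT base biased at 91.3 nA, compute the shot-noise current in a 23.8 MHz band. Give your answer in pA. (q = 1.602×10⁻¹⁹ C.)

834 pA

I_n = √(2qI·B)
2qI·B = 2 × 1.602×10⁻¹⁹ × 9.13×10⁻⁸ × 2.38×10⁷ = 6.96×10⁻¹⁹ A²
I_n = √(6.96×10⁻¹⁹) = 8.34×10⁻¹⁰ A = 834 pA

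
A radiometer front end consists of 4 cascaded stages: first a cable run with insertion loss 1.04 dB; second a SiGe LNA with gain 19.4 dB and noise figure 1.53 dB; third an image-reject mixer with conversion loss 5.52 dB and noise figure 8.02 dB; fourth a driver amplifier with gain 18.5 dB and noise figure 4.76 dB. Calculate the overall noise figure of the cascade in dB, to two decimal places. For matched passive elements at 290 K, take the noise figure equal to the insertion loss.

Convert to linear (a loss of L dB is a gain of −L dB): F_i = 10^(NF_i/10), G_i = 10^(G_i,dB/10)
  Stage 1: F_1 = 10^(1.04/10) = 1.271, G_1 = 10^(−1.04/10) = 0.7870
  Stage 2: F_2 = 10^(1.53/10) = 1.422, G_2 = 10^(19.4/10) = 87.10
  Stage 3: F_3 = 10^(8.02/10) = 6.339, G_3 = 10^(−5.52/10) = 0.2805
  Stage 4: F_4 = 10^(4.76/10) = 2.992, G_4 = 10^(18.5/10) = 70.79
Friis cascade:
  F = 1.271 + (1.422 − 1)/0.7870 + (6.339 − 1)/68.55 + (2.992 − 1)/19.23 = 1.989
NF = 10 log₁₀(1.989) = 2.99 dB

2.99 dB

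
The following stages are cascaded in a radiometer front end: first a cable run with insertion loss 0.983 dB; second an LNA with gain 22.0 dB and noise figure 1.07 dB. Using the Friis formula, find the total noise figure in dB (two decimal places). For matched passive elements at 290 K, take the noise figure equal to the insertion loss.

2.05 dB

Convert to linear (a loss of L dB is a gain of −L dB): F_i = 10^(NF_i/10), G_i = 10^(G_i,dB/10)
  Stage 1: F_1 = 10^(0.983/10) = 1.254, G_1 = 10^(−0.983/10) = 0.7974
  Stage 2: F_2 = 10^(1.07/10) = 1.279, G_2 = 10^(22.0/10) = 158.5
Friis cascade:
  F = 1.254 + (1.279 − 1)/0.7974 = 1.604
NF = 10 log₁₀(1.604) = 2.05 dB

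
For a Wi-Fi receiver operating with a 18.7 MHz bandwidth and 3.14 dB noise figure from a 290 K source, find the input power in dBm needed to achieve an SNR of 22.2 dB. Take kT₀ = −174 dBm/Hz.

Sensitivity = −174 + 10 log₁₀(B) + NF + SNR_min
= −174 + 72.72 + 3.14 + 22.2
= −75.94 dBm → −75.9 dBm

−75.9 dBm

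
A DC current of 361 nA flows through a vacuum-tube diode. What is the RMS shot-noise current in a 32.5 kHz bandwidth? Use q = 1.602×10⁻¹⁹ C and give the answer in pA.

61.3 pA

I_n = √(2qI·B)
2qI·B = 2 × 1.602×10⁻¹⁹ × 3.61×10⁻⁷ × 3.25×10⁴ = 3.76×10⁻²¹ A²
I_n = √(3.76×10⁻²¹) = 6.13×10⁻¹¹ A = 61.3 pA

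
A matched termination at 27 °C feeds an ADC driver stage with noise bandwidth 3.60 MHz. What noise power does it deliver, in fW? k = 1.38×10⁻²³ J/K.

T = 27 °C + 273.15 = 300.15 K
P_n = kTB = 1.38×10⁻²³ × 300.15 × 3.60×10⁶ = 1.49×10⁻¹⁴ W = 14.9 fW

14.9 fW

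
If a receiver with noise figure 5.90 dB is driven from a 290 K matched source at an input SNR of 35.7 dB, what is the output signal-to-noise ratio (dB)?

By definition F = SNR_in/SNR_out, so in dB: SNR_out = SNR_in − NF
SNR_out = 35.7 − 5.90 = 29.80 dB

29.80 dB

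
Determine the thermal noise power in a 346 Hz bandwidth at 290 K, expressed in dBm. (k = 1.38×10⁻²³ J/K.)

P_n = kTB = 1.38×10⁻²³ × 290 × 3.46×10² = 1.38×10⁻¹⁸ W
In dBm: 10 log₁₀(1.38×10⁻¹⁸ / 10⁻³) = −148.6 dBm

−148.6 dBm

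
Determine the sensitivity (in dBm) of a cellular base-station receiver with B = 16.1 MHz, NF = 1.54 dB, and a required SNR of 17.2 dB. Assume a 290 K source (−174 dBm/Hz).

Sensitivity = −174 + 10 log₁₀(B) + NF + SNR_min
= −174 + 72.07 + 1.54 + 17.2
= −83.19 dBm → −83.2 dBm

−83.2 dBm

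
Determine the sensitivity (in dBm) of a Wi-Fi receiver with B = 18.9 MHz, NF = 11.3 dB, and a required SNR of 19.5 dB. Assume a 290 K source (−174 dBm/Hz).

−70.4 dBm

Sensitivity = −174 + 10 log₁₀(B) + NF + SNR_min
= −174 + 72.76 + 11.3 + 19.5
= −70.44 dBm → −70.4 dBm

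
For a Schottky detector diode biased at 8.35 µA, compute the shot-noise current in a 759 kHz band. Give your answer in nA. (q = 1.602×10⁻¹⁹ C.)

1.42 nA

I_n = √(2qI·B)
2qI·B = 2 × 1.602×10⁻¹⁹ × 8.35×10⁻⁶ × 7.59×10⁵ = 2.03×10⁻¹⁸ A²
I_n = √(2.03×10⁻¹⁸) = 1.42×10⁻⁹ A = 1.42 nA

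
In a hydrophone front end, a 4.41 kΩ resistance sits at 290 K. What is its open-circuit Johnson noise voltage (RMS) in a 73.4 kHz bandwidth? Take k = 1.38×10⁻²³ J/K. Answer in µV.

2.28 µV

V_n = √(4kTRB)
4kTRB = 4 × 1.38×10⁻²³ × 290 × 4.41×10³ × 7.34×10⁴ = 5.18×10⁻¹² V²
V_n = √(5.18×10⁻¹²) = 2.28×10⁻⁶ V = 2.28 µV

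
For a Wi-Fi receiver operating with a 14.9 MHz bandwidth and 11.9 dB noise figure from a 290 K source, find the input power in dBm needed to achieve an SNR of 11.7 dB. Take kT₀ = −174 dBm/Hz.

−78.7 dBm

Sensitivity = −174 + 10 log₁₀(B) + NF + SNR_min
= −174 + 71.73 + 11.9 + 11.7
= −78.67 dBm → −78.7 dBm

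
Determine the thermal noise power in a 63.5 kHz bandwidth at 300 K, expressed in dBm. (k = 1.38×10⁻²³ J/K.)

−125.8 dBm

P_n = kTB = 1.38×10⁻²³ × 300 × 6.35×10⁴ = 2.63×10⁻¹⁶ W
In dBm: 10 log₁₀(2.63×10⁻¹⁶ / 10⁻³) = −125.8 dBm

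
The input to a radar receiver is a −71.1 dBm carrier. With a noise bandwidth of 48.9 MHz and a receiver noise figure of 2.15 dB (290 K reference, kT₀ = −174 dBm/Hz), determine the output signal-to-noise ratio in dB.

23.9 dB

Noise floor: N = −174 + 10 log₁₀(B) + NF
10 log₁₀(4.89×10⁷) = 76.89 dB
N = −174 + 76.89 + 2.15 = −94.96 dBm
SNR = P_sig − N = −71.1 − (−94.96) = 23.86 dB → 23.9 dB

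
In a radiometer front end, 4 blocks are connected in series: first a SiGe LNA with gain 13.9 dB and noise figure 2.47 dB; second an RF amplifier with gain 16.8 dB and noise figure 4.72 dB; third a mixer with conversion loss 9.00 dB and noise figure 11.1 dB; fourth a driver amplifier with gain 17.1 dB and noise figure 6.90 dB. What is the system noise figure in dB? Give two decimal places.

2.75 dB

Convert to linear (a loss of L dB is a gain of −L dB): F_i = 10^(NF_i/10), G_i = 10^(G_i,dB/10)
  Stage 1: F_1 = 10^(2.47/10) = 1.766, G_1 = 10^(13.9/10) = 24.55
  Stage 2: F_2 = 10^(4.72/10) = 2.965, G_2 = 10^(16.8/10) = 47.86
  Stage 3: F_3 = 10^(11.1/10) = 12.88, G_3 = 10^(−9.00/10) = 0.1259
  Stage 4: F_4 = 10^(6.90/10) = 4.898, G_4 = 10^(17.1/10) = 51.29
Friis cascade:
  F = 1.766 + (2.965 − 1)/24.55 + (12.88 − 1)/1175 + (4.898 − 1)/147.9 = 1.883
NF = 10 log₁₀(1.883) = 2.75 dB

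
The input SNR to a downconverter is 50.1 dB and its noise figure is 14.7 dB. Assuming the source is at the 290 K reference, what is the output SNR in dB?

35.4 dB

By definition F = SNR_in/SNR_out, so in dB: SNR_out = SNR_in − NF
SNR_out = 50.1 − 14.7 = 35.4 dB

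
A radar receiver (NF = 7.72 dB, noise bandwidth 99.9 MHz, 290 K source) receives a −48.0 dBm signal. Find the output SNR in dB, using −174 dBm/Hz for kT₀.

Noise floor: N = −174 + 10 log₁₀(B) + NF
10 log₁₀(9.99×10⁷) = 80 dB
N = −174 + 80 + 7.72 = −86.28 dBm
SNR = P_sig − N = −48.0 − (−86.28) = 38.28 dB → 38.3 dB

38.3 dB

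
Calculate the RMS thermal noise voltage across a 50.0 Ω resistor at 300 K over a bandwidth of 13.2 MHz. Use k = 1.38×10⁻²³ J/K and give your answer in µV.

3.31 µV

V_n = √(4kTRB)
4kTRB = 4 × 1.38×10⁻²³ × 300 × 5.00×10¹ × 1.32×10⁷ = 1.09×10⁻¹¹ V²
V_n = √(1.09×10⁻¹¹) = 3.31×10⁻⁶ V = 3.31 µV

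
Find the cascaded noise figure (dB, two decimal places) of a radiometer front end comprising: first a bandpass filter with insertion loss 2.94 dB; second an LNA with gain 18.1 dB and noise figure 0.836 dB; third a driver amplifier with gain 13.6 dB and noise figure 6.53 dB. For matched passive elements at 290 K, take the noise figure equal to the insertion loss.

Convert to linear (a loss of L dB is a gain of −L dB): F_i = 10^(NF_i/10), G_i = 10^(G_i,dB/10)
  Stage 1: F_1 = 10^(2.94/10) = 1.968, G_1 = 10^(−2.94/10) = 0.5082
  Stage 2: F_2 = 10^(0.836/10) = 1.212, G_2 = 10^(18.1/10) = 64.57
  Stage 3: F_3 = 10^(6.53/10) = 4.498, G_3 = 10^(13.6/10) = 22.91
Friis cascade:
  F = 1.968 + (1.212 − 1)/0.5082 + (4.498 − 1)/32.81 = 2.492
NF = 10 log₁₀(2.492) = 3.97 dB

3.97 dB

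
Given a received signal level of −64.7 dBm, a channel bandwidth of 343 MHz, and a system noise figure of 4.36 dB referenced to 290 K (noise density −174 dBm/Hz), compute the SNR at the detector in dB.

19.6 dB

Noise floor: N = −174 + 10 log₁₀(B) + NF
10 log₁₀(3.43×10⁸) = 85.35 dB
N = −174 + 85.35 + 4.36 = −84.29 dBm
SNR = P_sig − N = −64.7 − (−84.29) = 19.59 dB → 19.6 dB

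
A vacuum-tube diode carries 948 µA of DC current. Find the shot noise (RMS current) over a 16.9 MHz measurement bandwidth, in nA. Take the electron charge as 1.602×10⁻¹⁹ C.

71.6 nA

I_n = √(2qI·B)
2qI·B = 2 × 1.602×10⁻¹⁹ × 9.48×10⁻⁴ × 1.69×10⁷ = 5.13×10⁻¹⁵ A²
I_n = √(5.13×10⁻¹⁵) = 7.16×10⁻⁸ A = 71.6 nA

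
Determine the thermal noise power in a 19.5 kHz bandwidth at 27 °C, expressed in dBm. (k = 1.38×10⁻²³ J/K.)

−130.9 dBm

T = 27 °C + 273.15 = 300.15 K
P_n = kTB = 1.38×10⁻²³ × 300.15 × 1.95×10⁴ = 8.08×10⁻¹⁷ W
In dBm: 10 log₁₀(8.08×10⁻¹⁷ / 10⁻³) = −130.9 dBm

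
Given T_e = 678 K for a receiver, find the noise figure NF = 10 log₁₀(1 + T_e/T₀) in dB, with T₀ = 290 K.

5.23 dB

F = 1 + T_e/T₀ = 1 + 678/290 = 3.33793
NF = 10 log₁₀(3.33793) = 5.23 dB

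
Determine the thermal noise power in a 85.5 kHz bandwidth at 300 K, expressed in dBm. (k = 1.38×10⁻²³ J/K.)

P_n = kTB = 1.38×10⁻²³ × 300 × 8.55×10⁴ = 3.54×10⁻¹⁶ W
In dBm: 10 log₁₀(3.54×10⁻¹⁶ / 10⁻³) = −124.5 dBm

−124.5 dBm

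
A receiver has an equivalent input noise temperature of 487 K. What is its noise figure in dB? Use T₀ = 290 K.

4.28 dB

F = 1 + T_e/T₀ = 1 + 487/290 = 2.67931
NF = 10 log₁₀(2.67931) = 4.28 dB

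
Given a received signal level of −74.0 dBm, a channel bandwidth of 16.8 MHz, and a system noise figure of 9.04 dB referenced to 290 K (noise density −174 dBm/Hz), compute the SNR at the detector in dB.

Noise floor: N = −174 + 10 log₁₀(B) + NF
10 log₁₀(1.68×10⁷) = 72.25 dB
N = −174 + 72.25 + 9.04 = −92.71 dBm
SNR = P_sig − N = −74.0 − (−92.71) = 18.71 dB → 18.7 dB

18.7 dB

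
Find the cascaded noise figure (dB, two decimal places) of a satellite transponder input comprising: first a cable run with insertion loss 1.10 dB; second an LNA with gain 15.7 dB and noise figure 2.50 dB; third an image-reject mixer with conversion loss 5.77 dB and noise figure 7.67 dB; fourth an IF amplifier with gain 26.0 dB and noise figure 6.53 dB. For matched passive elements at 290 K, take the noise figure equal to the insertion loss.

4.65 dB

Convert to linear (a loss of L dB is a gain of −L dB): F_i = 10^(NF_i/10), G_i = 10^(G_i,dB/10)
  Stage 1: F_1 = 10^(1.10/10) = 1.288, G_1 = 10^(−1.10/10) = 0.7762
  Stage 2: F_2 = 10^(2.50/10) = 1.778, G_2 = 10^(15.7/10) = 37.15
  Stage 3: F_3 = 10^(7.67/10) = 5.848, G_3 = 10^(−5.77/10) = 0.2649
  Stage 4: F_4 = 10^(6.53/10) = 4.498, G_4 = 10^(26.0/10) = 398.1
Friis cascade:
  F = 1.288 + (1.778 − 1)/0.7762 + (5.848 − 1)/28.84 + (4.498 − 1)/7.638 = 2.917
NF = 10 log₁₀(2.917) = 4.65 dB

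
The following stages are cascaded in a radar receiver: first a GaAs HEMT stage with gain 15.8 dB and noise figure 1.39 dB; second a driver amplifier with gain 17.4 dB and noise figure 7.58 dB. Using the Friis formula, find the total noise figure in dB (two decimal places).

1.77 dB

Convert to linear (a loss of L dB is a gain of −L dB): F_i = 10^(NF_i/10), G_i = 10^(G_i,dB/10)
  Stage 1: F_1 = 10^(1.39/10) = 1.377, G_1 = 10^(15.8/10) = 38.02
  Stage 2: F_2 = 10^(7.58/10) = 5.728, G_2 = 10^(17.4/10) = 54.95
Friis cascade:
  F = 1.377 + (5.728 − 1)/38.02 = 1.502
NF = 10 log₁₀(1.502) = 1.77 dB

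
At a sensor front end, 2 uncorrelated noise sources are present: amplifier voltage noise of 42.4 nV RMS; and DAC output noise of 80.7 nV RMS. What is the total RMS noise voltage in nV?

Uncorrelated sources add in power (mean-square): V_tot = √(ΣV_i²)
V_tot = √[(4.24×10⁻⁸)² + (8.07×10⁻⁸)²] = 9.12×10⁻⁸ V = 91.2 nV

91.2 nV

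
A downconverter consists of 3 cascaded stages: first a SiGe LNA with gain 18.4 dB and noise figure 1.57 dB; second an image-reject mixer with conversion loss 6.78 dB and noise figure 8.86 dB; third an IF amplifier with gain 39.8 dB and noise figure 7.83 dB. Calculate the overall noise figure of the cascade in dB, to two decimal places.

2.74 dB

Convert to linear (a loss of L dB is a gain of −L dB): F_i = 10^(NF_i/10), G_i = 10^(G_i,dB/10)
  Stage 1: F_1 = 10^(1.57/10) = 1.435, G_1 = 10^(18.4/10) = 69.18
  Stage 2: F_2 = 10^(8.86/10) = 7.691, G_2 = 10^(−6.78/10) = 0.2099
  Stage 3: F_3 = 10^(7.83/10) = 6.067, G_3 = 10^(39.8/10) = 9550
Friis cascade:
  F = 1.435 + (7.691 − 1)/69.18 + (6.067 − 1)/14.52 = 1.881
NF = 10 log₁₀(1.881) = 2.74 dB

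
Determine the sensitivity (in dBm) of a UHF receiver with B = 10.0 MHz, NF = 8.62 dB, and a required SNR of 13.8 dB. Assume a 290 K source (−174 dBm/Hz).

−81.6 dBm

Sensitivity = −174 + 10 log₁₀(B) + NF + SNR_min
= −174 + 70 + 8.62 + 13.8
= −81.58 dBm → −81.6 dBm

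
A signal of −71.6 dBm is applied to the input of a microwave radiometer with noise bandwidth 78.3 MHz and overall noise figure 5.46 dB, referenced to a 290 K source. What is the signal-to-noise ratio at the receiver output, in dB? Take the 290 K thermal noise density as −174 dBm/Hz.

18.0 dB

Noise floor: N = −174 + 10 log₁₀(B) + NF
10 log₁₀(7.83×10⁷) = 78.94 dB
N = −174 + 78.94 + 5.46 = −89.60 dBm
SNR = P_sig − N = −71.6 − (−89.60) = 18.00 dB → 18.0 dB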